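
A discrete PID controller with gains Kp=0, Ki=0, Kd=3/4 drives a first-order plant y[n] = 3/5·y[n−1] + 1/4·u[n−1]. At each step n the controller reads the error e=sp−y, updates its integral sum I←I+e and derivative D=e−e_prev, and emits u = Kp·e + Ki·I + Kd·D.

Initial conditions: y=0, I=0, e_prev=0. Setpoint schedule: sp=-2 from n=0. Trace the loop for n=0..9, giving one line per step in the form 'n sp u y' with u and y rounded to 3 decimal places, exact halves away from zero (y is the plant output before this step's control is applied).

(exact arithmetic carried between steps; '≈' marks a value shown rounded to 6 d.p. or computed from one; I and e_prev carry over from the previous line; the table rounds u and y to 3 d.p., halves away from zero)
n=0: y=0, sp=-2, e=sp−y=-2; I=-2, D=e−e_prev=-2; u=0·(-2)+0·(-2)+3/4·(-2)=-1.5; next y=3/5·0+1/4·(-1.5)=-0.375
n=1: y=-0.375, sp=-2, e=sp−y=-1.625; I=-3.625, D=e−e_prev=0.375; u=0·(-1.625)+0·(-3.625)+3/4·0.375=0.28125; next y=3/5·(-0.375)+1/4·0.28125≈-0.154688
n=2: y≈-0.154688, sp=-2, e=sp−y≈-1.845313; I≈-5.470313, D=e−e_prev≈-0.220313; u=0·(-1.845313)+0·(-5.470313)+3/4·(-0.220313)≈-0.165234; next y=3/5·(-0.154688)+1/4·(-0.165234)≈-0.134121
n=3: y≈-0.134121, sp=-2, e=sp−y≈-1.865879; I≈-7.336191, D=e−e_prev≈-0.020566; u=0·(-1.865879)+0·(-7.336191)+3/4·(-0.020566)≈-0.015425; next y=3/5·(-0.134121)+1/4·(-0.015425)≈-0.084329
n=4: y≈-0.084329, sp=-2, e=sp−y≈-1.915671; I≈-9.251863, D=e−e_prev≈-0.049792; u=0·(-1.915671)+0·(-9.251863)+3/4·(-0.049792)≈-0.037344; next y=3/5·(-0.084329)+1/4·(-0.037344)≈-0.059933
n=5: y≈-0.059933, sp=-2, e=sp−y≈-1.940067; I≈-11.191929, D=e−e_prev≈-0.024395; u=0·(-1.940067)+0·(-11.191929)+3/4·(-0.024395)≈-0.018297; next y=3/5·(-0.059933)+1/4·(-0.018297)≈-0.040534
n=6: y≈-0.040534, sp=-2, e=sp−y≈-1.959466; I≈-13.151395, D=e−e_prev≈-0.019399; u=0·(-1.959466)+0·(-13.151395)+3/4·(-0.019399)≈-0.014549; next y=3/5·(-0.040534)+1/4·(-0.014549)≈-0.027958
n=7: y≈-0.027958, sp=-2, e=sp−y≈-1.972042; I≈-15.123437, D=e−e_prev≈-0.012576; u=0·(-1.972042)+0·(-15.123437)+3/4·(-0.012576)≈-0.009432; next y=3/5·(-0.027958)+1/4·(-0.009432)≈-0.019133
n=8: y≈-0.019133, sp=-2, e=sp−y≈-1.980867; I≈-17.104304, D=e−e_prev≈-0.008825; u=0·(-1.980867)+0·(-17.104304)+3/4·(-0.008825)≈-0.006619; next y=3/5·(-0.019133)+1/4·(-0.006619)≈-0.013134
n=9: y≈-0.013134, sp=-2, e=sp−y≈-1.986866; I≈-19.091170, D=e−e_prev≈-0.005998; u=0·(-1.986866)+0·(-19.091170)+3/4·(-0.005998)≈-0.004499; next y=3/5·(-0.013134)+1/4·(-0.004499)≈-0.009005

0 -2 -1.500 0.000
1 -2 0.281 -0.375
2 -2 -0.165 -0.155
3 -2 -0.015 -0.134
4 -2 -0.037 -0.084
5 -2 -0.018 -0.060
6 -2 -0.015 -0.041
7 -2 -0.009 -0.028
8 -2 -0.007 -0.019
9 -2 -0.004 -0.013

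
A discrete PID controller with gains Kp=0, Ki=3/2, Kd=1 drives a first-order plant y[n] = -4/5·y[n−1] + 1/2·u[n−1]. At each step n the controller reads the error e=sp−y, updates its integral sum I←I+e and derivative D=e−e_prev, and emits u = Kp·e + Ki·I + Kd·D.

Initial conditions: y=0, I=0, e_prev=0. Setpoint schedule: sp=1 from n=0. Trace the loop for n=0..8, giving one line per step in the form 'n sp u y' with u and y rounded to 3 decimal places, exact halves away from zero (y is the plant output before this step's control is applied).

0 1 2.500 0.000
1 1 -0.125 1.250
2 1 6.531 -1.063
3 1 -5.633 4.116
4 1 20.433 -6.109
5 1 -32.160 15.104
6 1 76.064 -28.163
7 1 -145.271 60.562
8 1 308.229 -121.085

(exact arithmetic carried between steps; '≈' marks a value shown rounded to 6 d.p. or computed from one; I and e_prev carry over from the previous line; the table rounds u and y to 3 d.p., halves away from zero)
n=0: y=0, sp=1, e=sp−y=1; I=1, D=e−e_prev=1; u=0·1+3/2·1+1·1=2.5; next y=-4/5·0+1/2·2.5=1.25
n=1: y=1.25, sp=1, e=sp−y=-0.25; I=0.75, D=e−e_prev=-1.25; u=0·(-0.25)+3/2·0.75+1·(-1.25)=-0.125; next y=-4/5·1.25+1/2·(-0.125)=-1.0625
n=2: y=-1.0625, sp=1, e=sp−y=2.0625; I=2.8125, D=e−e_prev=2.3125; u=0·2.0625+3/2·2.8125+1·2.3125=6.53125; next y=-4/5·(-1.0625)+1/2·6.53125=4.115625
n=3: y=4.115625, sp=1, e=sp−y=-3.115625; I=-0.303125, D=e−e_prev=-5.178125; u=0·(-3.115625)+3/2·(-0.303125)+1·(-5.178125)≈-5.632813; next y=-4/5·4.115625+1/2·(-5.632813)≈-6.108906
n=4: y≈-6.108906, sp=1, e=sp−y≈7.108906; I≈6.805781, D=e−e_prev≈10.224531; u=0·7.108906+3/2·6.805781+1·10.224531≈20.433203; next y=-4/5·(-6.108906)+1/2·20.433203≈15.103727
n=5: y≈15.103727, sp=1, e=sp−y≈-14.103727; I≈-7.297945, D=e−e_prev≈-21.212633; u=0·(-14.103727)+3/2·(-7.297945)+1·(-21.212633)≈-32.159551; next y=-4/5·15.103727+1/2·(-32.159551)≈-28.162757
n=6: y≈-28.162757, sp=1, e=sp−y≈29.162757; I≈21.864811, D=e−e_prev≈43.266483; u=0·29.162757+3/2·21.864811+1·43.266483≈76.063700; next y=-4/5·(-28.162757)+1/2·76.063700≈60.562055
n=7: y≈60.562055, sp=1, e=sp−y≈-59.562055; I≈-37.697244, D=e−e_prev≈-88.724812; u=0·(-59.562055)+3/2·(-37.697244)+1·(-88.724812)≈-145.270678; next y=-4/5·60.562055+1/2·(-145.270678)≈-121.084983
n=8: y≈-121.084983, sp=1, e=sp−y≈122.084983; I≈84.387739, D=e−e_prev≈181.647039; u=0·122.084983+3/2·84.387739+1·181.647039≈308.228648; next y=-4/5·(-121.084983)+1/2·308.228648≈250.982311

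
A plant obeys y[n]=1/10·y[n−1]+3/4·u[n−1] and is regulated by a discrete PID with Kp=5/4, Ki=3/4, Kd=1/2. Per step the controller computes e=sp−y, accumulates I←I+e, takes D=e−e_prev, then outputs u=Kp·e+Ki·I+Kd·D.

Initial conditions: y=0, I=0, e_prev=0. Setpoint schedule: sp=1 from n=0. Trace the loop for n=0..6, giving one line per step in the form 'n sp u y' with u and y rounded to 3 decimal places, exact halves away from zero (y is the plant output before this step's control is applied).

(exact arithmetic carried between steps; '≈' marks a value shown rounded to 6 d.p. or computed from one; I and e_prev carry over from the previous line; the table rounds u and y to 3 d.p., halves away from zero)
n=0: y=0, sp=1, e=sp−y=1; I=1, D=e−e_prev=1; u=5/4·1+3/4·1+1/2·1=2.5; next y=1/10·0+3/4·2.5=1.875
n=1: y=1.875, sp=1, e=sp−y=-0.875; I=0.125, D=e−e_prev=-1.875; u=5/4·(-0.875)+3/4·0.125+1/2·(-1.875)=-1.9375; next y=1/10·1.875+3/4·(-1.9375)=-1.265625
n=2: y=-1.265625, sp=1, e=sp−y=2.265625; I=2.390625, D=e−e_prev=3.140625; u=5/4·2.265625+3/4·2.390625+1/2·3.140625≈6.195313; next y=1/10·(-1.265625)+3/4·6.195313≈4.519922
n=3: y≈4.519922, sp=1, e=sp−y≈-3.519922; I≈-1.129297, D=e−e_prev≈-5.785547; u=5/4·(-3.519922)+3/4·(-1.129297)+1/2·(-5.785547)≈-8.139648; next y=1/10·4.519922+3/4·(-8.139648)≈-5.652744
n=4: y≈-5.652744, sp=1, e=sp−y≈6.652744; I≈5.523447, D=e−e_prev≈10.172666; u=5/4·6.652744+3/4·5.523447+1/2·10.172666≈17.544849; next y=1/10·(-5.652744)+3/4·17.544849≈12.593362
n=5: y≈12.593362, sp=1, e=sp−y≈-11.593362; I≈-6.069915, D=e−e_prev≈-18.246106; u=5/4·(-11.593362)+3/4·(-6.069915)+1/2·(-18.246106)≈-28.167192; next y=1/10·12.593362+3/4·(-28.167192)≈-19.866058
n=6: y≈-19.866058, sp=1, e=sp−y≈20.866058; I≈14.796143, D=e−e_prev≈32.459420; u=5/4·20.866058+3/4·14.796143+1/2·32.459420≈53.409389; next y=1/10·(-19.866058)+3/4·53.409389≈38.070436

0 1 2.500 0.000
1 1 -1.938 1.875
2 1 6.195 -1.266
3 1 -8.140 4.520
4 1 17.545 -5.653
5 1 -28.167 12.593
6 1 53.409 -19.866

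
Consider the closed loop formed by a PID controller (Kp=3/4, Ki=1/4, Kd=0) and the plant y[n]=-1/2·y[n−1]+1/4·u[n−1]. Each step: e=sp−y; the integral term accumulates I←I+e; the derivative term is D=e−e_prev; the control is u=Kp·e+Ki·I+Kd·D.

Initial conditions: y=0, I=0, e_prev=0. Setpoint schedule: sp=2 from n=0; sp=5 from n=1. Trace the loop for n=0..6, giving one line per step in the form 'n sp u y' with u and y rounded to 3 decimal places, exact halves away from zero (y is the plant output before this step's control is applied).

(exact arithmetic carried between steps; '≈' marks a value shown rounded to 6 d.p. or computed from one; I and e_prev carry over from the previous line; the table rounds u and y to 3 d.p., halves away from zero)
n=0: y=0, sp=2, e=sp−y=2; I=2, D=e−e_prev=2; u=3/4·2+1/4·2+0·2=2; next y=-1/2·0+1/4·2=0.5
n=1: y=0.5, sp=5, e=sp−y=4.5; I=6.5, D=e−e_prev=2.5; u=3/4·4.5+1/4·6.5+0·2.5=5; next y=-1/2·0.5+1/4·5=1
n=2: y=1, sp=5, e=sp−y=4; I=10.5, D=e−e_prev=-0.5; u=3/4·4+1/4·10.5+0·(-0.5)=5.625; next y=-1/2·1+1/4·5.625=0.90625
n=3: y=0.90625, sp=5, e=sp−y=4.09375; I=14.59375, D=e−e_prev=0.09375; u=3/4·4.09375+1/4·14.59375+0·0.09375=6.71875; next y=-1/2·0.90625+1/4·6.71875≈1.226563
n=4: y≈1.226563, sp=5, e=sp−y≈3.773438; I≈18.367188, D=e−e_prev≈-0.320313; u=3/4·3.773438+1/4·18.367188+0·(-0.320313)≈7.421875; next y=-1/2·1.226563+1/4·7.421875≈1.242188
n=5: y≈1.242188, sp=5, e=sp−y≈3.757813; I≈22.125, D=e−e_prev≈-0.015625; u=3/4·3.757813+1/4·22.125+0·(-0.015625)≈8.349609; next y=-1/2·1.242188+1/4·8.349609≈1.466309
n=6: y≈1.466309, sp=5, e=sp−y≈3.533691; I≈25.658691, D=e−e_prev≈-0.224121; u=3/4·3.533691+1/4·25.658691+0·(-0.224121)≈9.064941; next y=-1/2·1.466309+1/4·9.064941≈1.533081

0 2 2.000 0.000
1 5 5.000 0.500
2 5 5.625 1.000
3 5 6.719 0.906
4 5 7.422 1.227
5 5 8.350 1.242
6 5 9.065 1.466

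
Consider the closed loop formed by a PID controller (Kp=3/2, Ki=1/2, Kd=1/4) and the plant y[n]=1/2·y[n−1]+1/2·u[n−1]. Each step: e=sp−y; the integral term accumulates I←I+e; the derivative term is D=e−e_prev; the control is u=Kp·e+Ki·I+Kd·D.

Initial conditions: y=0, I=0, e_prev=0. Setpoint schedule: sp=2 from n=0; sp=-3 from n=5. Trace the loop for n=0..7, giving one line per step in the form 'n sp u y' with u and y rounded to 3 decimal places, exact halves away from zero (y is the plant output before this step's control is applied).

(exact arithmetic carried between steps; '≈' marks a value shown rounded to 6 d.p. or computed from one; I and e_prev carry over from the previous line; the table rounds u and y to 3 d.p., halves away from zero)
n=0: y=0, sp=2, e=sp−y=2; I=2, D=e−e_prev=2; u=3/2·2+1/2·2+1/4·2=4.5; next y=1/2·0+1/2·4.5=2.25
n=1: y=2.25, sp=2, e=sp−y=-0.25; I=1.75, D=e−e_prev=-2.25; u=3/2·(-0.25)+1/2·1.75+1/4·(-2.25)=-0.0625; next y=1/2·2.25+1/2·(-0.0625)=1.09375
n=2: y=1.09375, sp=2, e=sp−y=0.90625; I=2.65625, D=e−e_prev=1.15625; u=3/2·0.90625+1/2·2.65625+1/4·1.15625≈2.976563; next y=1/2·1.09375+1/2·2.976563≈2.035156
n=3: y≈2.035156, sp=2, e=sp−y≈-0.035156; I≈2.621094, D=e−e_prev≈-0.941406; u=3/2·(-0.035156)+1/2·2.621094+1/4·(-0.941406)≈1.022461; next y=1/2·2.035156+1/2·1.022461≈1.528809
n=4: y≈1.528809, sp=2, e=sp−y≈0.471191; I≈3.092285, D=e−e_prev≈0.506348; u=3/2·0.471191+1/2·3.092285+1/4·0.506348≈2.379517; next y=1/2·1.528809+1/2·2.379517≈1.954163
n=5: y≈1.954163, sp=-3, e=sp−y≈-4.954163; I≈-1.861877, D=e−e_prev≈-5.425354; u=3/2·(-4.954163)+1/2·(-1.861877)+1/4·(-5.425354)≈-9.718521; next y=1/2·1.954163+1/2·(-9.718521)≈-3.882179
n=6: y≈-3.882179, sp=-3, e=sp−y≈0.882179; I≈-0.979698, D=e−e_prev≈5.836342; u=3/2·0.882179+1/2·(-0.979698)+1/4·5.836342≈2.292505; next y=1/2·(-3.882179)+1/2·2.292505≈-0.794837
n=7: y≈-0.794837, sp=-3, e=sp−y≈-2.205163; I≈-3.184861, D=e−e_prev≈-3.087342; u=3/2·(-2.205163)+1/2·(-3.184861)+1/4·(-3.087342)≈-5.672011; next y=1/2·(-0.794837)+1/2·(-5.672011)≈-3.233424

0 2 4.500 0.000
1 2 -0.063 2.250
2 2 2.977 1.094
3 2 1.022 2.035
4 2 2.380 1.529
5 -3 -9.719 1.954
6 -3 2.293 -3.882
7 -3 -5.672 -0.795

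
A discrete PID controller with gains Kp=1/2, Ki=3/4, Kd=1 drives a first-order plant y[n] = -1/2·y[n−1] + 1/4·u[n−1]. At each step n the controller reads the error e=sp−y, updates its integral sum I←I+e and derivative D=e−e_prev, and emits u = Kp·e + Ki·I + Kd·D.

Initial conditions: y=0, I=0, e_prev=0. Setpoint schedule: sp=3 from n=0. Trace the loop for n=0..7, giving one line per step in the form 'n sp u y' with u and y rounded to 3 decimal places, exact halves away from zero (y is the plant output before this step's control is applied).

0 3 6.750 0.000
1 3 2.203 1.688
2 3 9.331 -0.293
3 3 3.583 2.479
4 3 13.098 -0.344
5 3 4.254 3.446
6 3 16.948 -0.660
7 3 3.827 4.567

(exact arithmetic carried between steps; '≈' marks a value shown rounded to 6 d.p. or computed from one; I and e_prev carry over from the previous line; the table rounds u and y to 3 d.p., halves away from zero)
n=0: y=0, sp=3, e=sp−y=3; I=3, D=e−e_prev=3; u=1/2·3+3/4·3+1·3=6.75; next y=-1/2·0+1/4·6.75=1.6875
n=1: y=1.6875, sp=3, e=sp−y=1.3125; I=4.3125, D=e−e_prev=-1.6875; u=1/2·1.3125+3/4·4.3125+1·(-1.6875)=2.203125; next y=-1/2·1.6875+1/4·2.203125≈-0.292969
n=2: y≈-0.292969, sp=3, e=sp−y≈3.292969; I≈7.605469, D=e−e_prev≈1.980469; u=1/2·3.292969+3/4·7.605469+1·1.980469≈9.331055; next y=-1/2·(-0.292969)+1/4·9.331055≈2.479248
n=3: y≈2.479248, sp=3, e=sp−y≈0.520752; I≈8.126221, D=e−e_prev≈-2.772217; u=1/2·0.520752+3/4·8.126221+1·(-2.772217)≈3.582825; next y=-1/2·2.479248+1/4·3.582825≈-0.343918
n=4: y≈-0.343918, sp=3, e=sp−y≈3.343918; I≈11.470139, D=e−e_prev≈2.823166; u=1/2·3.343918+3/4·11.470139+1·2.823166≈13.097729; next y=-1/2·(-0.343918)+1/4·13.097729≈3.446391
n=5: y≈3.446391, sp=3, e=sp−y≈-0.446391; I≈11.023747, D=e−e_prev≈-3.790309; u=1/2·(-0.446391)+3/4·11.023747+1·(-3.790309)≈4.254306; next y=-1/2·3.446391+1/4·4.254306≈-0.659619
n=6: y≈-0.659619, sp=3, e=sp−y≈3.659619; I≈14.683366, D=e−e_prev≈4.106010; u=1/2·3.659619+3/4·14.683366+1·4.106010≈16.948345; next y=-1/2·(-0.659619)+1/4·16.948345≈4.566896
n=7: y≈4.566896, sp=3, e=sp−y≈-1.566896; I≈13.116471, D=e−e_prev≈-5.226515; u=1/2·(-1.566896)+3/4·13.116471+1·(-5.226515)≈3.827391; next y=-1/2·4.566896+1/4·3.827391≈-1.326600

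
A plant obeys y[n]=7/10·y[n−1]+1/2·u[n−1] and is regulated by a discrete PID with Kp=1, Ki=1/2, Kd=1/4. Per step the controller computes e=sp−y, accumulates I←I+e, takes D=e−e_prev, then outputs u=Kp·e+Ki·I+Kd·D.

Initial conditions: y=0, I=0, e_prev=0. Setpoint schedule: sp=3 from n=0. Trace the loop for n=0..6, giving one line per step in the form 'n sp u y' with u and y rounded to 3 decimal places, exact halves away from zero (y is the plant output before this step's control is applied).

0 3 5.250 0.000
1 3 1.406 2.625
2 3 2.398 2.541
3 3 1.842 2.977
4 3 1.914 3.005
5 3 1.821 3.061
6 3 1.818 3.053

(exact arithmetic carried between steps; '≈' marks a value shown rounded to 6 d.p. or computed from one; I and e_prev carry over from the previous line; the table rounds u and y to 3 d.p., halves away from zero)
n=0: y=0, sp=3, e=sp−y=3; I=3, D=e−e_prev=3; u=1·3+1/2·3+1/4·3=5.25; next y=7/10·0+1/2·5.25=2.625
n=1: y=2.625, sp=3, e=sp−y=0.375; I=3.375, D=e−e_prev=-2.625; u=1·0.375+1/2·3.375+1/4·(-2.625)=1.40625; next y=7/10·2.625+1/2·1.40625=2.540625
n=2: y=2.540625, sp=3, e=sp−y=0.459375; I=3.834375, D=e−e_prev=0.084375; u=1·0.459375+1/2·3.834375+1/4·0.084375≈2.397656; next y=7/10·2.540625+1/2·2.397656≈2.977266
n=3: y≈2.977266, sp=3, e=sp−y≈0.022734; I≈3.857109, D=e−e_prev≈-0.436641; u=1·0.022734+1/2·3.857109+1/4·(-0.436641)≈1.842129; next y=7/10·2.977266+1/2·1.842129≈3.005150
n=4: y≈3.005150, sp=3, e=sp−y≈-0.005150; I≈3.851959, D=e−e_prev≈-0.027885; u=1·(-0.005150)+1/2·3.851959+1/4·(-0.027885)≈1.913858; next y=7/10·3.005150+1/2·1.913858≈3.060534
n=5: y≈3.060534, sp=3, e=sp−y≈-0.060534; I≈3.791425, D=e−e_prev≈-0.055384; u=1·(-0.060534)+1/2·3.791425+1/4·(-0.055384)≈1.821332; next y=7/10·3.060534+1/2·1.821332≈3.053040
n=6: y≈3.053040, sp=3, e=sp−y≈-0.053040; I≈3.738385, D=e−e_prev≈0.007494; u=1·(-0.053040)+1/2·3.738385+1/4·0.007494≈1.818026; next y=7/10·3.053040+1/2·1.818026≈3.046141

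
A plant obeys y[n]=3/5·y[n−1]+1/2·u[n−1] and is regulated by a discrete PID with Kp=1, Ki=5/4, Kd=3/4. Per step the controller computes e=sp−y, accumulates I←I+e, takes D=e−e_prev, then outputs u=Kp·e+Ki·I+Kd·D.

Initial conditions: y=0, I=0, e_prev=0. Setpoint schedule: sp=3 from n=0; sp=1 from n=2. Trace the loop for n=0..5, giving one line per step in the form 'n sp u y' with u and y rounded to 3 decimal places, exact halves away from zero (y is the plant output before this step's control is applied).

(exact arithmetic carried between steps; '≈' marks a value shown rounded to 6 d.p. or computed from one; I and e_prev carry over from the previous line; the table rounds u and y to 3 d.p., halves away from zero)
n=0: y=0, sp=3, e=sp−y=3; I=3, D=e−e_prev=3; u=1·3+5/4·3+3/4·3=9; next y=3/5·0+1/2·9=4.5
n=1: y=4.5, sp=3, e=sp−y=-1.5; I=1.5, D=e−e_prev=-4.5; u=1·(-1.5)+5/4·1.5+3/4·(-4.5)=-3; next y=3/5·4.5+1/2·(-3)=1.2
n=2: y=1.2, sp=1, e=sp−y=-0.2; I=1.3, D=e−e_prev=1.3; u=1·(-0.2)+5/4·1.3+3/4·1.3=2.4; next y=3/5·1.2+1/2·2.4=1.92
n=3: y=1.92, sp=1, e=sp−y=-0.92; I=0.38, D=e−e_prev=-0.72; u=1·(-0.92)+5/4·0.38+3/4·(-0.72)=-0.985; next y=3/5·1.92+1/2·(-0.985)=0.6595
n=4: y=0.6595, sp=1, e=sp−y=0.3405; I=0.7205, D=e−e_prev=1.2605; u=1·0.3405+5/4·0.7205+3/4·1.2605=2.1865; next y=3/5·0.6595+1/2·2.1865=1.48895
n=5: y=1.48895, sp=1, e=sp−y=-0.48895; I=0.23155, D=e−e_prev=-0.82945; u=1·(-0.48895)+5/4·0.23155+3/4·(-0.82945)=-0.8216; next y=3/5·1.48895+1/2·(-0.8216)=0.48257

0 3 9.000 0.000
1 3 -3.000 4.500
2 1 2.400 1.200
3 1 -0.985 1.920
4 1 2.187 0.660
5 1 -0.822 1.489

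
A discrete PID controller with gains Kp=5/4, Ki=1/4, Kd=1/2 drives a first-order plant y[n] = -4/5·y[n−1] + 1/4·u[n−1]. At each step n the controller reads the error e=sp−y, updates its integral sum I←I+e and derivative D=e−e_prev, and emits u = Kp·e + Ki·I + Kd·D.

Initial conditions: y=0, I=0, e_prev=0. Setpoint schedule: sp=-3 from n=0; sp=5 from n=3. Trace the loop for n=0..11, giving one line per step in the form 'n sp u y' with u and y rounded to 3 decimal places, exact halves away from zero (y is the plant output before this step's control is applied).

(exact arithmetic carried between steps; '≈' marks a value shown rounded to 6 d.p. or computed from one; I and e_prev carry over from the previous line; the table rounds u and y to 3 d.p., halves away from zero)
n=0: y=0, sp=-3, e=sp−y=-3; I=-3, D=e−e_prev=-3; u=5/4·(-3)+1/4·(-3)+1/2·(-3)=-6; next y=-4/5·0+1/4·(-6)=-1.5
n=1: y=-1.5, sp=-3, e=sp−y=-1.5; I=-4.5, D=e−e_prev=1.5; u=5/4·(-1.5)+1/4·(-4.5)+1/2·1.5=-2.25; next y=-4/5·(-1.5)+1/4·(-2.25)=0.6375
n=2: y=0.6375, sp=-3, e=sp−y=-3.6375; I=-8.1375, D=e−e_prev=-2.1375; u=5/4·(-3.6375)+1/4·(-8.1375)+1/2·(-2.1375)=-7.65; next y=-4/5·0.6375+1/4·(-7.65)=-2.4225
n=3: y=-2.4225, sp=5, e=sp−y=7.4225; I=-0.715, D=e−e_prev=11.06; u=5/4·7.4225+1/4·(-0.715)+1/2·11.06=14.629375; next y=-4/5·(-2.4225)+1/4·14.629375≈5.595344
n=4: y≈5.595344, sp=5, e=sp−y≈-0.595344; I≈-1.310344, D=e−e_prev≈-8.017844; u=5/4·(-0.595344)+1/4·(-1.310344)+1/2·(-8.017844)≈-5.080688; next y=-4/5·5.595344+1/4·(-5.080688)≈-5.746447
n=5: y≈-5.746447, sp=5, e=sp−y≈10.746447; I≈9.436103, D=e−e_prev≈11.341791; u=5/4·10.746447+1/4·9.436103+1/2·11.341791≈21.462980; next y=-4/5·(-5.746447)+1/4·21.462980≈9.962902
n=6: y≈9.962902, sp=5, e=sp−y≈-4.962902; I≈4.473201, D=e−e_prev≈-15.709349; u=5/4·(-4.962902)+1/4·4.473201+1/2·(-15.709349)≈-12.940003; next y=-4/5·9.962902+1/4·(-12.940003)≈-11.205323
n=7: y≈-11.205323, sp=5, e=sp−y≈16.205323; I≈20.678523, D=e−e_prev≈21.168225; u=5/4·16.205323+1/4·20.678523+1/2·21.168225≈36.010397; next y=-4/5·(-11.205323)+1/4·36.010397≈17.966857
n=8: y≈17.966857, sp=5, e=sp−y≈-12.966857; I≈7.711666, D=e−e_prev≈-29.172180; u=5/4·(-12.966857)+1/4·7.711666+1/2·(-29.172180)≈-28.866745; next y=-4/5·17.966857+1/4·(-28.866745)≈-21.590172
n=9: y≈-21.590172, sp=5, e=sp−y≈26.590172; I≈34.301838, D=e−e_prev≈39.557029; u=5/4·26.590172+1/4·34.301838+1/2·39.557029≈61.591689; next y=-4/5·(-21.590172)+1/4·61.591689≈32.670060
n=10: y≈32.670060, sp=5, e=sp−y≈-27.670060; I≈6.631778, D=e−e_prev≈-54.260232; u=5/4·(-27.670060)+1/4·6.631778+1/2·(-54.260232)≈-60.059746; next y=-4/5·32.670060+1/4·(-60.059746)≈-41.150984
n=11: y≈-41.150984, sp=5, e=sp−y≈46.150984; I≈52.782763, D=e−e_prev≈73.821044; u=5/4·46.150984+1/4·52.782763+1/2·73.821044≈107.794943; next y=-4/5·(-41.150984)+1/4·107.794943≈59.869523

0 -3 -6.000 0.000
1 -3 -2.250 -1.500
2 -3 -7.650 0.638
3 5 14.629 -2.423
4 5 -5.081 5.595
5 5 21.463 -5.746
6 5 -12.940 9.963
7 5 36.010 -11.205
8 5 -28.867 17.967
9 5 61.592 -21.590
10 5 -60.060 32.670
11 5 107.795 -41.151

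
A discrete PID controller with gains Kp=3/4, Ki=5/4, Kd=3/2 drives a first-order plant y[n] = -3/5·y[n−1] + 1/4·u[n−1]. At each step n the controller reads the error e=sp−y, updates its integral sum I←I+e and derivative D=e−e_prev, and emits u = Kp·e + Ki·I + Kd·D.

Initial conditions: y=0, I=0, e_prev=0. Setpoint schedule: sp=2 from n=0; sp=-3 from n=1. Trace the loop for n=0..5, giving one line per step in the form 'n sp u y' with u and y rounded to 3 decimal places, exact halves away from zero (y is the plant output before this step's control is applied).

(exact arithmetic carried between steps; '≈' marks a value shown rounded to 6 d.p. or computed from one; I and e_prev carry over from the previous line; the table rounds u and y to 3 d.p., halves away from zero)
n=0: y=0, sp=2, e=sp−y=2; I=2, D=e−e_prev=2; u=3/4·2+5/4·2+3/2·2=7; next y=-3/5·0+1/4·7=1.75
n=1: y=1.75, sp=-3, e=sp−y=-4.75; I=-2.75, D=e−e_prev=-6.75; u=3/4·(-4.75)+5/4·(-2.75)+3/2·(-6.75)=-17.125; next y=-3/5·1.75+1/4·(-17.125)=-5.33125
n=2: y=-5.33125, sp=-3, e=sp−y=2.33125; I=-0.41875, D=e−e_prev=7.08125; u=3/4·2.33125+5/4·(-0.41875)+3/2·7.08125=11.846875; next y=-3/5·(-5.33125)+1/4·11.846875≈6.160469
n=3: y≈6.160469, sp=-3, e=sp−y≈-9.160469; I≈-9.579219, D=e−e_prev≈-11.491719; u=3/4·(-9.160469)+5/4·(-9.579219)+3/2·(-11.491719)≈-36.081953; next y=-3/5·6.160469+1/4·(-36.081953)≈-12.716770
n=4: y≈-12.716770, sp=-3, e=sp−y≈9.716770; I≈0.137551, D=e−e_prev≈18.877238; u=3/4·9.716770+5/4·0.137551+3/2·18.877238≈35.775373; next y=-3/5·(-12.716770)+1/4·35.775373≈16.573905
n=5: y≈16.573905, sp=-3, e=sp−y≈-19.573905; I≈-19.436354, D=e−e_prev≈-29.290675; u=3/4·(-19.573905)+5/4·(-19.436354)+3/2·(-29.290675)≈-82.911883; next y=-3/5·16.573905+1/4·(-82.911883)≈-30.672314

0 2 7.000 0.000
1 -3 -17.125 1.750
2 -3 11.847 -5.331
3 -3 -36.082 6.160
4 -3 35.775 -12.717
5 -3 -82.912 16.574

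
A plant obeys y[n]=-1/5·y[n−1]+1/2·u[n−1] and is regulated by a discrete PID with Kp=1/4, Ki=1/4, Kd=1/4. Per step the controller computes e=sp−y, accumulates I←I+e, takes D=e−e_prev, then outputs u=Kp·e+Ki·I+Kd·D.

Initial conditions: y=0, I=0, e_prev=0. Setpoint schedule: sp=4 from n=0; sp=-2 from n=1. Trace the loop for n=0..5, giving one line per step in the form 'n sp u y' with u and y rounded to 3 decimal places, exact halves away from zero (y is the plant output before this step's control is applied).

0 4 3.000 0.000
1 -2 -2.625 1.500
2 -2 0.709 -1.613
3 -2 -1.883 0.677
4 -2 -0.664 -1.077
5 -2 -2.054 -0.117

(exact arithmetic carried between steps; '≈' marks a value shown rounded to 6 d.p. or computed from one; I and e_prev carry over from the previous line; the table rounds u and y to 3 d.p., halves away from zero)
n=0: y=0, sp=4, e=sp−y=4; I=4, D=e−e_prev=4; u=1/4·4+1/4·4+1/4·4=3; next y=-1/5·0+1/2·3=1.5
n=1: y=1.5, sp=-2, e=sp−y=-3.5; I=0.5, D=e−e_prev=-7.5; u=1/4·(-3.5)+1/4·0.5+1/4·(-7.5)=-2.625; next y=-1/5·1.5+1/2·(-2.625)=-1.6125
n=2: y=-1.6125, sp=-2, e=sp−y=-0.3875; I=0.1125, D=e−e_prev=3.1125; u=1/4·(-0.3875)+1/4·0.1125+1/4·3.1125=0.709375; next y=-1/5·(-1.6125)+1/2·0.709375≈0.677188
n=3: y≈0.677188, sp=-2, e=sp−y≈-2.677188; I≈-2.564688, D=e−e_prev≈-2.289688; u=1/4·(-2.677188)+1/4·(-2.564688)+1/4·(-2.289688)≈-1.882891; next y=-1/5·0.677188+1/2·(-1.882891)≈-1.076883
n=4: y≈-1.076883, sp=-2, e=sp−y≈-0.923117; I≈-3.487805, D=e−e_prev≈1.754070; u=1/4·(-0.923117)+1/4·(-3.487805)+1/4·1.754070≈-0.664213; next y=-1/5·(-1.076883)+1/2·(-0.664213)≈-0.116730
n=5: y≈-0.116730, sp=-2, e=sp−y≈-1.883270; I≈-5.371075, D=e−e_prev≈-0.960153; u=1/4·(-1.883270)+1/4·(-5.371075)+1/4·(-0.960153)≈-2.053624; next y=-1/5·(-0.116730)+1/2·(-2.053624)≈-1.003466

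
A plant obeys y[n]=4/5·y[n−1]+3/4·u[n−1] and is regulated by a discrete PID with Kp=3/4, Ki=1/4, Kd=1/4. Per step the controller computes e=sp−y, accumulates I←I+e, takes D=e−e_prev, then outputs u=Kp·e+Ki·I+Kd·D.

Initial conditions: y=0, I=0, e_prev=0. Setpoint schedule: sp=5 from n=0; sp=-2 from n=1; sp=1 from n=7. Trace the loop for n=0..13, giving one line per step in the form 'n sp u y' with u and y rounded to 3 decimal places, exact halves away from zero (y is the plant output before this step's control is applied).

(exact arithmetic carried between steps; '≈' marks a value shown rounded to 6 d.p. or computed from one; I and e_prev carry over from the previous line; the table rounds u and y to 3 d.p., halves away from zero)
n=0: y=0, sp=5, e=sp−y=5; I=5, D=e−e_prev=5; u=3/4·5+1/4·5+1/4·5=6.25; next y=4/5·0+3/4·6.25=4.6875
n=1: y=4.6875, sp=-2, e=sp−y=-6.6875; I=-1.6875, D=e−e_prev=-11.6875; u=3/4·(-6.6875)+1/4·(-1.6875)+1/4·(-11.6875)=-8.359375; next y=4/5·4.6875+3/4·(-8.359375)≈-2.519531
n=2: y≈-2.519531, sp=-2, e=sp−y≈0.519531; I≈-1.167969, D=e−e_prev≈7.207031; u=3/4·0.519531+1/4·(-1.167969)+1/4·7.207031≈1.899414; next y=4/5·(-2.519531)+3/4·1.899414≈-0.591064
n=3: y≈-0.591064, sp=-2, e=sp−y≈-1.408936; I≈-2.576904, D=e−e_prev≈-1.928467; u=3/4·(-1.408936)+1/4·(-2.576904)+1/4·(-1.928467)≈-2.183044; next y=4/5·(-0.591064)+3/4·(-2.183044)≈-2.110135
n=4: y≈-2.110135, sp=-2, e=sp−y≈0.110135; I≈-2.466769, D=e−e_prev≈1.519070; u=3/4·0.110135+1/4·(-2.466769)+1/4·1.519070≈-0.154324; next y=4/5·(-2.110135)+3/4·(-0.154324)≈-1.803851
n=5: y≈-1.803851, sp=-2, e=sp−y≈-0.196149; I≈-2.662919, D=e−e_prev≈-0.306284; u=3/4·(-0.196149)+1/4·(-2.662919)+1/4·(-0.306284)≈-0.889413; next y=4/5·(-1.803851)+3/4·(-0.889413)≈-2.110140
n=6: y≈-2.110140, sp=-2, e=sp−y≈0.110140; I≈-2.552779, D=e−e_prev≈0.306290; u=3/4·0.110140+1/4·(-2.552779)+1/4·0.306290≈-0.479017; next y=4/5·(-2.110140)+3/4·(-0.479017)≈-2.047375
n=7: y≈-2.047375, sp=1, e=sp−y≈3.047375; I≈0.494596, D=e−e_prev≈2.937235; u=3/4·3.047375+1/4·0.494596+1/4·2.937235≈3.143489; next y=4/5·(-2.047375)+3/4·3.143489≈0.719717
n=8: y≈0.719717, sp=1, e=sp−y≈0.280283; I≈0.774879, D=e−e_prev≈-2.767092; u=3/4·0.280283+1/4·0.774879+1/4·(-2.767092)≈-0.287841; next y=4/5·0.719717+3/4·(-0.287841)≈0.359893
n=9: y≈0.359893, sp=1, e=sp−y≈0.640107; I≈1.414987, D=e−e_prev≈0.359824; u=3/4·0.640107+1/4·1.414987+1/4·0.359824≈0.923783; next y=4/5·0.359893+3/4·0.923783≈0.980752
n=10: y≈0.980752, sp=1, e=sp−y≈0.019248; I≈1.434235, D=e−e_prev≈-0.620859; u=3/4·0.019248+1/4·1.434235+1/4·(-0.620859)≈0.217780; next y=4/5·0.980752+3/4·0.217780≈0.947937
n=11: y≈0.947937, sp=1, e=sp−y≈0.052063; I≈1.486298, D=e−e_prev≈0.032815; u=3/4·0.052063+1/4·1.486298+1/4·0.032815≈0.418826; next y=4/5·0.947937+3/4·0.418826≈1.072469
n=12: y≈1.072469, sp=1, e=sp−y≈-0.072469; I≈1.413830, D=e−e_prev≈-0.124532; u=3/4·(-0.072469)+1/4·1.413830+1/4·(-0.124532)≈0.267973; next y=4/5·1.072469+3/4·0.267973≈1.058955
n=13: y≈1.058955, sp=1, e=sp−y≈-0.058955; I≈1.354875, D=e−e_prev≈0.013514; u=3/4·(-0.058955)+1/4·1.354875+1/4·0.013514≈0.297881; next y=4/5·1.058955+3/4·0.297881≈1.070575

0 5 6.250 0.000
1 -2 -8.359 4.688
2 -2 1.899 -2.520
3 -2 -2.183 -0.591
4 -2 -0.154 -2.110
5 -2 -0.889 -1.804
6 -2 -0.479 -2.110
7 1 3.143 -2.047
8 1 -0.288 0.720
9 1 0.924 0.360
10 1 0.218 0.981
11 1 0.419 0.948
12 1 0.268 1.072
13 1 0.298 1.059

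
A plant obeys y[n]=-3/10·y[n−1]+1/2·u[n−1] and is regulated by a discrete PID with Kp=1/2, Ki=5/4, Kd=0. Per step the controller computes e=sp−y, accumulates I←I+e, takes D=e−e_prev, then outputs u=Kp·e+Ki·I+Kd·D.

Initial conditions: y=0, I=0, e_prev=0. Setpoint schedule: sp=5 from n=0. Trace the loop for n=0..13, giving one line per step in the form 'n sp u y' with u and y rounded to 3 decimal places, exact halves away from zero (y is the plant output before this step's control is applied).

0 5 8.750 0.000
1 5 7.344 4.375
2 5 11.652 2.359
3 5 10.125 5.118
4 5 12.762 3.527
5 5 11.460 5.323
6 5 13.138 4.133
7 5 12.129 5.329
8 5 13.229 4.466
9 5 12.481 5.275
10 5 13.217 4.658
11 5 12.677 5.211
12 5 13.176 4.775
13 5 12.791 5.155

(exact arithmetic carried between steps; '≈' marks a value shown rounded to 6 d.p. or computed from one; I and e_prev carry over from the previous line; the table rounds u and y to 3 d.p., halves away from zero)
n=0: y=0, sp=5, e=sp−y=5; I=5, D=e−e_prev=5; u=1/2·5+5/4·5+0·5=8.75; next y=-3/10·0+1/2·8.75=4.375
n=1: y=4.375, sp=5, e=sp−y=0.625; I=5.625, D=e−e_prev=-4.375; u=1/2·0.625+5/4·5.625+0·(-4.375)=7.34375; next y=-3/10·4.375+1/2·7.34375=2.359375
n=2: y=2.359375, sp=5, e=sp−y=2.640625; I=8.265625, D=e−e_prev=2.015625; u=1/2·2.640625+5/4·8.265625+0·2.015625≈11.652344; next y=-3/10·2.359375+1/2·11.652344≈5.118359
n=3: y≈5.118359, sp=5, e=sp−y≈-0.118359; I≈8.147266, D=e−e_prev≈-2.758984; u=1/2·(-0.118359)+5/4·8.147266+0·(-2.758984)≈10.124902; next y=-3/10·5.118359+1/2·10.124902≈3.526943
n=4: y≈3.526943, sp=5, e=sp−y≈1.473057; I≈9.620322, D=e−e_prev≈1.591416; u=1/2·1.473057+5/4·9.620322+0·1.591416≈12.761931; next y=-3/10·3.526943+1/2·12.761931≈5.322883
n=5: y≈5.322883, sp=5, e=sp−y≈-0.322883; I≈9.297440, D=e−e_prev≈-1.795939; u=1/2·(-0.322883)+5/4·9.297440+0·(-1.795939)≈11.460358; next y=-3/10·5.322883+1/2·11.460358≈4.133314
n=6: y≈4.133314, sp=5, e=sp−y≈0.866686; I≈10.164125, D=e−e_prev≈1.189568; u=1/2·0.866686+5/4·10.164125+0·1.189568≈13.138499; next y=-3/10·4.133314+1/2·13.138499≈5.329255
n=7: y≈5.329255, sp=5, e=sp−y≈-0.329255; I≈9.834870, D=e−e_prev≈-1.195941; u=1/2·(-0.329255)+5/4·9.834870+0·(-1.195941)≈12.128960; next y=-3/10·5.329255+1/2·12.128960≈4.465703
n=8: y≈4.465703, sp=5, e=sp−y≈0.534297; I≈10.369167, D=e−e_prev≈0.863552; u=1/2·0.534297+5/4·10.369167+0·0.863552≈13.228607; next y=-3/10·4.465703+1/2·13.228607≈5.274592
n=9: y≈5.274592, sp=5, e=sp−y≈-0.274592; I≈10.094574, D=e−e_prev≈-0.808889; u=1/2·(-0.274592)+5/4·10.094574+0·(-0.808889)≈12.480922; next y=-3/10·5.274592+1/2·12.480922≈4.658083
n=10: y≈4.658083, sp=5, e=sp−y≈0.341917; I≈10.436491, D=e−e_prev≈0.616509; u=1/2·0.341917+5/4·10.436491+0·0.616509≈13.216572; next y=-3/10·4.658083+1/2·13.216572≈5.210861
n=11: y≈5.210861, sp=5, e=sp−y≈-0.210861; I≈10.225630, D=e−e_prev≈-0.552778; u=1/2·(-0.210861)+5/4·10.225630+0·(-0.552778)≈12.676607; next y=-3/10·5.210861+1/2·12.676607≈4.775045
n=12: y≈4.775045, sp=5, e=sp−y≈0.224955; I≈10.450585, D=e−e_prev≈0.435816; u=1/2·0.224955+5/4·10.450585+0·0.435816≈13.175709; next y=-3/10·4.775045+1/2·13.175709≈5.155341
n=13: y≈5.155341, sp=5, e=sp−y≈-0.155341; I≈10.295244, D=e−e_prev≈-0.380296; u=1/2·(-0.155341)+5/4·10.295244+0·(-0.380296)≈12.791385; next y=-3/10·5.155341+1/2·12.791385≈4.849090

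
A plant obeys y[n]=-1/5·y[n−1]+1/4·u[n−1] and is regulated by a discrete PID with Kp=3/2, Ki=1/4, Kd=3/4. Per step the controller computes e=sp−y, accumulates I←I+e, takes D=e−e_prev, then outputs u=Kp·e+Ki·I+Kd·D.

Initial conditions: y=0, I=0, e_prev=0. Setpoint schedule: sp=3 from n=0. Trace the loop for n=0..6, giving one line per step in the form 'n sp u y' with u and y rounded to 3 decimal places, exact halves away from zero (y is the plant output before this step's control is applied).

(exact arithmetic carried between steps; '≈' marks a value shown rounded to 6 d.p. or computed from one; I and e_prev carry over from the previous line; the table rounds u and y to 3 d.p., halves away from zero)
n=0: y=0, sp=3, e=sp−y=3; I=3, D=e−e_prev=3; u=3/2·3+1/4·3+3/4·3=7.5; next y=-1/5·0+1/4·7.5=1.875
n=1: y=1.875, sp=3, e=sp−y=1.125; I=4.125, D=e−e_prev=-1.875; u=3/2·1.125+1/4·4.125+3/4·(-1.875)=1.3125; next y=-1/5·1.875+1/4·1.3125=-0.046875
n=2: y=-0.046875, sp=3, e=sp−y=3.046875; I=7.171875, D=e−e_prev=1.921875; u=3/2·3.046875+1/4·7.171875+3/4·1.921875≈7.804688; next y=-1/5·(-0.046875)+1/4·7.804688≈1.960547
n=3: y≈1.960547, sp=3, e=sp−y≈1.039453; I≈8.211328, D=e−e_prev≈-2.007422; u=3/2·1.039453+1/4·8.211328+3/4·(-2.007422)≈2.106445; next y=-1/5·1.960547+1/4·2.106445≈0.134502
n=4: y≈0.134502, sp=3, e=sp−y≈2.865498; I≈11.076826, D=e−e_prev≈1.826045; u=3/2·2.865498+1/4·11.076826+3/4·1.826045≈8.436987; next y=-1/5·0.134502+1/4·8.436987≈2.082346
n=5: y≈2.082346, sp=3, e=sp−y≈0.917654; I≈11.994480, D=e−e_prev≈-1.947844; u=3/2·0.917654+1/4·11.994480+3/4·(-1.947844)≈2.914217; next y=-1/5·2.082346+1/4·2.914217≈0.312085
n=6: y≈0.312085, sp=3, e=sp−y≈2.687915; I≈14.682395, D=e−e_prev≈1.770261; u=3/2·2.687915+1/4·14.682395+3/4·1.770261≈9.030167; next y=-1/5·0.312085+1/4·9.030167≈2.195125

0 3 7.500 0.000
1 3 1.313 1.875
2 3 7.805 -0.047
3 3 2.106 1.961
4 3 8.437 0.135
5 3 2.914 2.082
6 3 9.030 0.312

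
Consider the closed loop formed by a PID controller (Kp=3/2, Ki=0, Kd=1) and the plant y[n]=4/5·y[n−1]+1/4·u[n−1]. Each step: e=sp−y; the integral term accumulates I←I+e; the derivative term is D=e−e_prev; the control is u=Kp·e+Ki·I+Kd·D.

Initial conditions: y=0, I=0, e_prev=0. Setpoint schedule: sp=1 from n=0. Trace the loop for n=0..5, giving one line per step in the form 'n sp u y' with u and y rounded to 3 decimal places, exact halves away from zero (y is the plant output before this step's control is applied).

0 1 2.500 0.000
1 1 -0.063 0.625
2 1 0.914 0.484
3 1 0.444 0.616
4 1 0.606 0.604
5 1 0.517 0.635

(exact arithmetic carried between steps; '≈' marks a value shown rounded to 6 d.p. or computed from one; I and e_prev carry over from the previous line; the table rounds u and y to 3 d.p., halves away from zero)
n=0: y=0, sp=1, e=sp−y=1; I=1, D=e−e_prev=1; u=3/2·1+0·1+1·1=2.5; next y=4/5·0+1/4·2.5=0.625
n=1: y=0.625, sp=1, e=sp−y=0.375; I=1.375, D=e−e_prev=-0.625; u=3/2·0.375+0·1.375+1·(-0.625)=-0.0625; next y=4/5·0.625+1/4·(-0.0625)=0.484375
n=2: y=0.484375, sp=1, e=sp−y=0.515625; I=1.890625, D=e−e_prev=0.140625; u=3/2·0.515625+0·1.890625+1·0.140625≈0.914063; next y=4/5·0.484375+1/4·0.914063≈0.616016
n=3: y≈0.616016, sp=1, e=sp−y≈0.383984; I≈2.274609, D=e−e_prev≈-0.131641; u=3/2·0.383984+0·2.274609+1·(-0.131641)≈0.444336; next y=4/5·0.616016+1/4·0.444336≈0.603896
n=4: y≈0.603896, sp=1, e=sp−y≈0.396104; I≈2.670713, D=e−e_prev≈0.012119; u=3/2·0.396104+0·2.670713+1·0.012119≈0.606274; next y=4/5·0.603896+1/4·0.606274≈0.634686
n=5: y≈0.634686, sp=1, e=sp−y≈0.365314; I≈3.036027, D=e−e_prev≈-0.030789; u=3/2·0.365314+0·3.036027+1·(-0.030789)≈0.517182; next y=4/5·0.634686+1/4·0.517182≈0.637044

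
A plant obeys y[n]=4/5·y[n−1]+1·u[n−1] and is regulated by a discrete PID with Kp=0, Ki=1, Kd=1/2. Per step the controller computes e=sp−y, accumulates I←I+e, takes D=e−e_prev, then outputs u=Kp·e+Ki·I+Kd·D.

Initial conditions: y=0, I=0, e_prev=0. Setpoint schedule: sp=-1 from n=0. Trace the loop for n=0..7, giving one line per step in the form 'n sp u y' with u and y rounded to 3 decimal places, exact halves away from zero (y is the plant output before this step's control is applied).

0 -1 -1.500 0.000
1 -1 0.250 -1.500
2 -1 -0.825 -0.950
3 -1 0.353 -1.585
4 -1 -0.384 -0.916
5 -1 0.168 -1.117
6 -1 -0.403 -0.726
7 -1 -0.095 -0.983

(exact arithmetic carried between steps; '≈' marks a value shown rounded to 6 d.p. or computed from one; I and e_prev carry over from the previous line; the table rounds u and y to 3 d.p., halves away from zero)
n=0: y=0, sp=-1, e=sp−y=-1; I=-1, D=e−e_prev=-1; u=0·(-1)+1·(-1)+1/2·(-1)=-1.5; next y=4/5·0+1·(-1.5)=-1.5
n=1: y=-1.5, sp=-1, e=sp−y=0.5; I=-0.5, D=e−e_prev=1.5; u=0·0.5+1·(-0.5)+1/2·1.5=0.25; next y=4/5·(-1.5)+1·0.25=-0.95
n=2: y=-0.95, sp=-1, e=sp−y=-0.05; I=-0.55, D=e−e_prev=-0.55; u=0·(-0.05)+1·(-0.55)+1/2·(-0.55)=-0.825; next y=4/5·(-0.95)+1·(-0.825)=-1.585
n=3: y=-1.585, sp=-1, e=sp−y=0.585; I=0.035, D=e−e_prev=0.635; u=0·0.585+1·0.035+1/2·0.635=0.3525; next y=4/5·(-1.585)+1·0.3525=-0.9155
n=4: y=-0.9155, sp=-1, e=sp−y=-0.0845; I=-0.0495, D=e−e_prev=-0.6695; u=0·(-0.0845)+1·(-0.0495)+1/2·(-0.6695)=-0.38425; next y=4/5·(-0.9155)+1·(-0.38425)=-1.11665
n=5: y=-1.11665, sp=-1, e=sp−y=0.11665; I=0.06715, D=e−e_prev=0.20115; u=0·0.11665+1·0.06715+1/2·0.20115=0.167725; next y=4/5·(-1.11665)+1·0.167725=-0.725595
n=6: y=-0.725595, sp=-1, e=sp−y=-0.274405; I=-0.207255, D=e−e_prev=-0.391055; u=0·(-0.274405)+1·(-0.207255)+1/2·(-0.391055)≈-0.402783; next y=4/5·(-0.725595)+1·(-0.402783)≈-0.983259
n=7: y≈-0.983259, sp=-1, e=sp−y≈-0.016742; I≈-0.223997, D=e−e_prev≈0.257664; u=0·(-0.016742)+1·(-0.223997)+1/2·0.257664≈-0.095165; next y=4/5·(-0.983259)+1·(-0.095165)≈-0.881772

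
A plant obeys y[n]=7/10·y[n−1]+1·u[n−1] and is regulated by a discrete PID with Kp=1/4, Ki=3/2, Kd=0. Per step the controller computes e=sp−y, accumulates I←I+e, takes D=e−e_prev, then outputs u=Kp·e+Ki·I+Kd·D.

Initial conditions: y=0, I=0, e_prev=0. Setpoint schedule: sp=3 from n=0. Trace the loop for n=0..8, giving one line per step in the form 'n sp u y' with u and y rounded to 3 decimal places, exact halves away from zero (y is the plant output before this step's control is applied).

0 3 5.250 0.000
1 3 0.563 5.250
2 3 -1.041 4.238
3 3 1.149 1.926
4 3 1.761 2.497
5 3 0.745 3.509
6 3 0.520 3.201
7 3 0.989 2.761
8 3 1.066 2.922

(exact arithmetic carried between steps; '≈' marks a value shown rounded to 6 d.p. or computed from one; I and e_prev carry over from the previous line; the table rounds u and y to 3 d.p., halves away from zero)
n=0: y=0, sp=3, e=sp−y=3; I=3, D=e−e_prev=3; u=1/4·3+3/2·3+0·3=5.25; next y=7/10·0+1·5.25=5.25
n=1: y=5.25, sp=3, e=sp−y=-2.25; I=0.75, D=e−e_prev=-5.25; u=1/4·(-2.25)+3/2·0.75+0·(-5.25)=0.5625; next y=7/10·5.25+1·0.5625=4.2375
n=2: y=4.2375, sp=3, e=sp−y=-1.2375; I=-0.4875, D=e−e_prev=1.0125; u=1/4·(-1.2375)+3/2·(-0.4875)+0·1.0125=-1.040625; next y=7/10·4.2375+1·(-1.040625)=1.925625
n=3: y=1.925625, sp=3, e=sp−y=1.074375; I=0.586875, D=e−e_prev=2.311875; u=1/4·1.074375+3/2·0.586875+0·2.311875≈1.148906; next y=7/10·1.925625+1·1.148906≈2.496844
n=4: y≈2.496844, sp=3, e=sp−y≈0.503156; I≈1.090031, D=e−e_prev≈-0.571219; u=1/4·0.503156+3/2·1.090031+0·(-0.571219)≈1.760836; next y=7/10·2.496844+1·1.760836≈3.508627
n=5: y≈3.508627, sp=3, e=sp−y≈-0.508627; I≈0.581405, D=e−e_prev≈-1.011783; u=1/4·(-0.508627)+3/2·0.581405+0·(-1.011783)≈0.744950; next y=7/10·3.508627+1·0.744950≈3.200989
n=6: y≈3.200989, sp=3, e=sp−y≈-0.200989; I≈0.380416, D=e−e_prev≈0.307638; u=1/4·(-0.200989)+3/2·0.380416+0·0.307638≈0.520376; next y=7/10·3.200989+1·0.520376≈2.761069
n=7: y≈2.761069, sp=3, e=sp−y≈0.238931; I≈0.619347, D=e−e_prev≈0.439920; u=1/4·0.238931+3/2·0.619347+0·0.439920≈0.988754; next y=7/10·2.761069+1·0.988754≈2.921502
n=8: y≈2.921502, sp=3, e=sp−y≈0.078498; I≈0.697846, D=e−e_prev≈-0.160433; u=1/4·0.078498+3/2·0.697846+0·(-0.160433)≈1.066393; next y=7/10·2.921502+1·1.066393≈3.111444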